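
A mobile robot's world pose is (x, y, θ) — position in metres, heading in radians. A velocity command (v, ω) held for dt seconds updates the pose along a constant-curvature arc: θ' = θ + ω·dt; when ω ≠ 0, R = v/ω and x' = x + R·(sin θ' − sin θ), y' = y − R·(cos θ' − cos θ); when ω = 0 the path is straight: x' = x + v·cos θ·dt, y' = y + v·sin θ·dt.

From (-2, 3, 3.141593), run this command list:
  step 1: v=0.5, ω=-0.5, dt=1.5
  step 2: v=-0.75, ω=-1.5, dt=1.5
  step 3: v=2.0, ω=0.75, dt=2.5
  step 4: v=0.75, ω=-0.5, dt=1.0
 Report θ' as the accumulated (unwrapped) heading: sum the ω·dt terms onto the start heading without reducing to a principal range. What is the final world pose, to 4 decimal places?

(-1.0666, 6.9253, 1.5166)

step 1: θ'=2.3916 (R=-1.0000) → pose (-2.6816, 3.2683, 2.3916)
step 2: θ'=0.1416 (R=0.5000) → pose (-2.9519, 2.4075, 0.1416)
step 3: θ'=2.0166 (R=2.6667) → pose (-0.9222, 6.1973, 2.0166)
step 4: θ'=1.5166 (R=-1.5000) → pose (-1.0666, 6.9253, 1.5166)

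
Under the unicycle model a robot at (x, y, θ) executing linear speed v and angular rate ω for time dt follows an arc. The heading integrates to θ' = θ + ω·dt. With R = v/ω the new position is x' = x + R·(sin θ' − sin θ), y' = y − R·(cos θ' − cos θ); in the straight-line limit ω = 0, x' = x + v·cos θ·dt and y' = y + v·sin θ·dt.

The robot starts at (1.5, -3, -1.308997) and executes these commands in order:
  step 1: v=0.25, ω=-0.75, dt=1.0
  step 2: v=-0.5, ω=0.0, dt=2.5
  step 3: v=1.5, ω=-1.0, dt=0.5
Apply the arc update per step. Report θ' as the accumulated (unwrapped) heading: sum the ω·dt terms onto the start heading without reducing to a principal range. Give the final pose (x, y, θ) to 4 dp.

step 1: θ'=-2.0590 (R=-0.3333) → pose (1.4724, -3.2426, -2.0590)
step 2: θ'=-2.0590 (straight) → pose (2.0587, -2.1386, -2.0590)
step 3: θ'=-2.5590 (R=-1.5000) → pose (1.5592, -2.6876, -2.5590)

(1.5592, -2.6876, -2.5590)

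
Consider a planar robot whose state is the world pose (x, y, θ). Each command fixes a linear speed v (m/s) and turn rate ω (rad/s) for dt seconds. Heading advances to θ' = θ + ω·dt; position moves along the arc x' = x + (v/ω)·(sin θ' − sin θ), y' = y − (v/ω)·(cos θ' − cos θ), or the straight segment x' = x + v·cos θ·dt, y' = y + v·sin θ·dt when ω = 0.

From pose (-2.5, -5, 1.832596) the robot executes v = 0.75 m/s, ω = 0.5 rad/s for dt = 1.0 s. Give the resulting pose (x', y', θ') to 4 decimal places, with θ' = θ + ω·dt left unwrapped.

θ' = 1.8326 + 0.5·1.0 = 2.3326
R = v/ω = 0.75/0.5 = 1.5000
x' = -2.5 + 1.5000·(sin 2.3326 − sin 1.8326) = -2.8635
y' = -5 − 1.5000·(cos 2.3326 − cos 1.8326) = -4.3529

(-2.8635, -4.3529, 2.3326)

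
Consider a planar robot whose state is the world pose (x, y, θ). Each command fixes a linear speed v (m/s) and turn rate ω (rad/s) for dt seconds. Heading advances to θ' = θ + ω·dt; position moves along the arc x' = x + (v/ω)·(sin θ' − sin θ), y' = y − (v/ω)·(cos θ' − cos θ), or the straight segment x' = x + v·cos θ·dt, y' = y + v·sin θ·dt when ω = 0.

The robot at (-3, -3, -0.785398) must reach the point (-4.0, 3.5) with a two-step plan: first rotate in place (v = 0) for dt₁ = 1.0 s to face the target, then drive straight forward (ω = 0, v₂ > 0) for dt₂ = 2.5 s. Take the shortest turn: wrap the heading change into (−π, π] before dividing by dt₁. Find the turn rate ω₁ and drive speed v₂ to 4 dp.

ω₁ = 2.5088, v₂ = 2.6306

heading to target = atan2(3.5−-3, -4−-3) = 1.7234
Δθ = wrap(1.7234 − -0.7854) = 2.5088; ω₁ = Δθ/dt₁ = 2.5088
distance = √((-4−-3)² + (3.5−-3)²) = 6.5765; v₂ = distance/dt₂ = 2.6306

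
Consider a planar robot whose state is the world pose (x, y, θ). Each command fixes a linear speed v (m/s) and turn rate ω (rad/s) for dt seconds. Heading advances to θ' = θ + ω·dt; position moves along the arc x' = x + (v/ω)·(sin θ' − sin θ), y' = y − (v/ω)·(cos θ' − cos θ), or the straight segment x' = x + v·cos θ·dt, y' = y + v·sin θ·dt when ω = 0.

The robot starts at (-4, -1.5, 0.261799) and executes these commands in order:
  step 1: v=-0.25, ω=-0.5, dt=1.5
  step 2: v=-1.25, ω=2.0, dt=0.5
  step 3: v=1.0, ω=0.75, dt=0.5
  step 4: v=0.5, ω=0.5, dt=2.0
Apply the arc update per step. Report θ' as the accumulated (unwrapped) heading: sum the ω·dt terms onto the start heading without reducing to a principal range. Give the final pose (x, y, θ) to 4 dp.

(-4.4073, -0.2031, 1.8868)

step 1: θ'=-0.4882 (R=0.5000) → pose (-4.3639, -1.4586, -0.4882)
step 2: θ'=0.5118 (R=-0.6250) → pose (-4.9632, -1.4657, 0.5118)
step 3: θ'=0.8868 (R=1.3333) → pose (-4.5828, -1.1457, 0.8868)
step 4: θ'=1.8868 (R=1.0000) → pose (-4.4073, -0.2031, 1.8868)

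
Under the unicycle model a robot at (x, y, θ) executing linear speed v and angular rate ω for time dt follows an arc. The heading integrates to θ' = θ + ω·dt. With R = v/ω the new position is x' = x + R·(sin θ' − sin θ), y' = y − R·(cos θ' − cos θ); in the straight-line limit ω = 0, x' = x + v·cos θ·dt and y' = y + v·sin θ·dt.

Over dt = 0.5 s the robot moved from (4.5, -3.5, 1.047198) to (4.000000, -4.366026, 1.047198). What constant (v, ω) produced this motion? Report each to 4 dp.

Δθ = 1.047198 − 1.047198 = 0.000000
ω = Δθ/dt = 0.000000/0.5 = 0.0000
ω = 0 → v = (Δx·cos θ + Δy·sin θ)/dt = -2.0000

v = -2.0000, ω = 0.0000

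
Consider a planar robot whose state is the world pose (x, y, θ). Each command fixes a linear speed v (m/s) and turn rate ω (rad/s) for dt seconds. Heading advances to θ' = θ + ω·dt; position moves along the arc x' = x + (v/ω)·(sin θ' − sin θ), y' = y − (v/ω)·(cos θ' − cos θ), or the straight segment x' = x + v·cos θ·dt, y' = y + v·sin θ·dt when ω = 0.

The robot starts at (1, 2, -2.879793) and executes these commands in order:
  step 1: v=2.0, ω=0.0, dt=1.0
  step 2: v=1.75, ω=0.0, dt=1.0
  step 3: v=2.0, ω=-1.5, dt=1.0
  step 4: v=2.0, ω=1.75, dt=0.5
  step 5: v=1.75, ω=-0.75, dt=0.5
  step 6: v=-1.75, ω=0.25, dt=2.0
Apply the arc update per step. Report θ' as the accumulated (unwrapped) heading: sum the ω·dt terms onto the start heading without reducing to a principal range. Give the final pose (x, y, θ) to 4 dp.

(-2.5840, 1.4078, -3.3798)

step 1: θ'=-2.8798 (straight) → pose (-0.9319, 1.4824, -2.8798)
step 2: θ'=-2.8798 (straight) → pose (-2.6222, 1.0294, -2.8798)
step 3: θ'=-4.3798 (R=-1.3333) → pose (-4.2276, 1.8820, -4.3798)
step 4: θ'=-3.5048 (R=1.1429) → pose (-4.9018, 2.5772, -3.5048)
step 5: θ'=-3.8798 (R=-2.3333) → pose (-5.6431, 3.0324, -3.8798)
step 6: θ'=-3.3798 (R=-7.0000) → pose (-2.5840, 1.4078, -3.3798)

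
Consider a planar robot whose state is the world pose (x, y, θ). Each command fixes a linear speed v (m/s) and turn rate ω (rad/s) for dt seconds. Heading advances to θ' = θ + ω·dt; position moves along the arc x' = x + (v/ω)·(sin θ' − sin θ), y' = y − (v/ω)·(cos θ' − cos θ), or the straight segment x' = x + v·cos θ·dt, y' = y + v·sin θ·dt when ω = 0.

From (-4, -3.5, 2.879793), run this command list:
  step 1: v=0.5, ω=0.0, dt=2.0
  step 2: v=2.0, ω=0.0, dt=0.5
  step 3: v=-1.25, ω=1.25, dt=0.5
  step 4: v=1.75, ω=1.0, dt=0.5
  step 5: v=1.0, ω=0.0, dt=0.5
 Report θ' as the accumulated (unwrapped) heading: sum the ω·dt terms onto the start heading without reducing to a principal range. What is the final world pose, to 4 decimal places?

step 1: θ'=2.8798 (straight) → pose (-4.9659, -3.2412, 2.8798)
step 2: θ'=2.8798 (straight) → pose (-5.9319, -2.9824, 2.8798)
step 3: θ'=3.5048 (R=-1.0000) → pose (-5.3178, -2.9512, 3.5048)
step 4: θ'=4.0048 (R=1.7500) → pose (-6.0259, -3.4495, 4.0048)
step 5: θ'=4.0048 (straight) → pose (-6.3509, -3.8295, 4.0048)

(-6.3509, -3.8295, 4.0048)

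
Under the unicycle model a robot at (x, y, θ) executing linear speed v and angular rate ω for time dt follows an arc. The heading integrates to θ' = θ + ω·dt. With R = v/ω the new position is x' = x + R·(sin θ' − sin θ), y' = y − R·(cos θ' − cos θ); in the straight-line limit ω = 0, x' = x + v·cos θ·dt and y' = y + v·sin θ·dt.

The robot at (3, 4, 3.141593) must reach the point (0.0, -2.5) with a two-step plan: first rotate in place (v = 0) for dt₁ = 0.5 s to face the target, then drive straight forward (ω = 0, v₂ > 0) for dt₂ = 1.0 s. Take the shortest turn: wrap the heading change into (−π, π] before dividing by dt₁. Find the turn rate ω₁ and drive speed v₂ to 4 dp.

heading to target = atan2(-2.5−4, 0−3) = -2.0032
Δθ = wrap(-2.0032 − 3.1416) = 1.1384; ω₁ = Δθ/dt₁ = 2.2768
distance = √((0−3)² + (-2.5−4)²) = 7.1589; v₂ = distance/dt₂ = 7.1589

ω₁ = 2.2768, v₂ = 7.1589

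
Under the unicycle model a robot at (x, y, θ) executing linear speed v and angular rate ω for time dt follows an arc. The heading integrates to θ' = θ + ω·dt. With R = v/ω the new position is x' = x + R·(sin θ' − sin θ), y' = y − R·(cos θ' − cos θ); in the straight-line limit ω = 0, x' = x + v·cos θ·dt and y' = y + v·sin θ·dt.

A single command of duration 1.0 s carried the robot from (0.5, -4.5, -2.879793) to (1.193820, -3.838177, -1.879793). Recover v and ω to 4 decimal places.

Δθ = -1.879793 − -2.879793 = 1.000000
ω = Δθ/dt = 1.000000/1.0 = 1.0000
R = Δx/(sin θ' − sin θ) = -1.0000
v = R·ω = -1.0000·1.0000 = -1.0000

v = -1.0000, ω = 1.0000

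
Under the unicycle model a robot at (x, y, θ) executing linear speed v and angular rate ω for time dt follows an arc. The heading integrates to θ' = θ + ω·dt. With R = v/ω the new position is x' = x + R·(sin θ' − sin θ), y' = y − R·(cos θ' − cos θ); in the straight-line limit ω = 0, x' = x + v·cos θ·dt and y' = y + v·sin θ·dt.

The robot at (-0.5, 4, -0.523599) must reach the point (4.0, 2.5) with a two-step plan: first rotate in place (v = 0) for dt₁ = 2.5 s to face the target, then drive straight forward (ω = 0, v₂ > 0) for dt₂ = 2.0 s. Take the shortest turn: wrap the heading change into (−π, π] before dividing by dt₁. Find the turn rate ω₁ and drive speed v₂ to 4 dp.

ω₁ = 0.0807, v₂ = 2.3717

heading to target = atan2(2.5−4, 4−-0.5) = -0.3218
Δθ = wrap(-0.3218 − -0.5236) = 0.2018; ω₁ = Δθ/dt₁ = 0.0807
distance = √((4−-0.5)² + (2.5−4)²) = 4.7434; v₂ = distance/dt₂ = 2.3717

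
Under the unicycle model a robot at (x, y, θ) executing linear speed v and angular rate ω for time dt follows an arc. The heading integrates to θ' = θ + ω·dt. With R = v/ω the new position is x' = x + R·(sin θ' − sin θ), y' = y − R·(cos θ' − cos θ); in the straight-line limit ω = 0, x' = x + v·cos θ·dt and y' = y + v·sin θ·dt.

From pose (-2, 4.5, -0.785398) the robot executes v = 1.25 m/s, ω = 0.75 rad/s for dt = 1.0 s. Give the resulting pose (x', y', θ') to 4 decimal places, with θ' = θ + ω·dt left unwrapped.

(-0.8805, 4.0129, -0.0354)

θ' = -0.7854 + 0.75·1.0 = -0.0354
R = v/ω = 1.25/0.75 = 1.6667
x' = -2 + 1.6667·(sin -0.0354 − sin -0.7854) = -0.8805
y' = 4.5 − 1.6667·(cos -0.0354 − cos -0.7854) = 4.0129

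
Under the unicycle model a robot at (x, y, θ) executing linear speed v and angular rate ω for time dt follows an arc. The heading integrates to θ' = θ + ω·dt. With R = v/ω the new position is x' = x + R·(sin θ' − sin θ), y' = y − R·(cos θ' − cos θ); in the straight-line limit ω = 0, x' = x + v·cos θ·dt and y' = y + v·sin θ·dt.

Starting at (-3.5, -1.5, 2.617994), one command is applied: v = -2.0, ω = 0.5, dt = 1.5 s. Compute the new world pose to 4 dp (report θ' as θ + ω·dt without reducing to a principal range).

θ' = 2.6180 + 0.5·1.5 = 3.3680
R = v/ω = -2.0/0.5 = -4.0000
x' = -3.5 + -4.0000·(sin 3.3680 − sin 2.6180) = -0.6021
y' = -1.5 − -4.0000·(cos 3.3680 − cos 2.6180) = -1.9338

(-0.6021, -1.9338, 3.3680)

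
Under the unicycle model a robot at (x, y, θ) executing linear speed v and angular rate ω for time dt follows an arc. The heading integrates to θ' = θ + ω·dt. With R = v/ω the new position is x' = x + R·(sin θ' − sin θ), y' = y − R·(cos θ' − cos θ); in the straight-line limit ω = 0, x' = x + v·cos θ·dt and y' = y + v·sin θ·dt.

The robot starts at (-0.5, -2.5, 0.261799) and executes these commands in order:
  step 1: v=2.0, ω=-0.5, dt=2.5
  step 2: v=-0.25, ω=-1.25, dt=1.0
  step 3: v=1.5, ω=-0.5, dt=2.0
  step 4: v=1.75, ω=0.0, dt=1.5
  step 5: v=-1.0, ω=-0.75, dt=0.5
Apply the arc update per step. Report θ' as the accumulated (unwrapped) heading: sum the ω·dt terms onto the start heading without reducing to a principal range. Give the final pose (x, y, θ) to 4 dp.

(-0.8959, -4.9444, -3.6132)

step 1: θ'=-0.9882 (R=-4.0000) → pose (3.8754, -4.1629, -0.9882)
step 2: θ'=-2.2382 (R=0.2000) → pose (3.8853, -3.9291, -2.2382)
step 3: θ'=-3.2382 (R=-3.0000) → pose (1.2397, -5.0583, -3.2382)
step 4: θ'=-3.2382 (straight) → pose (-1.3731, -4.8051, -3.2382)
step 5: θ'=-3.6132 (R=1.3333) → pose (-0.8959, -4.9444, -3.6132)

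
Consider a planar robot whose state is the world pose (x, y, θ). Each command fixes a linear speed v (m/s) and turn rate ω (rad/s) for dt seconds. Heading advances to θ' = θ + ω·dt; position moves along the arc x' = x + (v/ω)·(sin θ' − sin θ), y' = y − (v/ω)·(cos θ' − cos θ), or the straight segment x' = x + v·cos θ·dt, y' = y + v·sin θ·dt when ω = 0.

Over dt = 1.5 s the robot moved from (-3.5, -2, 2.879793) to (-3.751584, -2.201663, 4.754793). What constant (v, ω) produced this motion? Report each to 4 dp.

v = 0.2500, ω = 1.2500

Δθ = 4.754793 − 2.879793 = 1.875000
ω = Δθ/dt = 1.875000/1.5 = 1.2500
R = Δx/(sin θ' − sin θ) = 0.2000
v = R·ω = 0.2000·1.2500 = 0.2500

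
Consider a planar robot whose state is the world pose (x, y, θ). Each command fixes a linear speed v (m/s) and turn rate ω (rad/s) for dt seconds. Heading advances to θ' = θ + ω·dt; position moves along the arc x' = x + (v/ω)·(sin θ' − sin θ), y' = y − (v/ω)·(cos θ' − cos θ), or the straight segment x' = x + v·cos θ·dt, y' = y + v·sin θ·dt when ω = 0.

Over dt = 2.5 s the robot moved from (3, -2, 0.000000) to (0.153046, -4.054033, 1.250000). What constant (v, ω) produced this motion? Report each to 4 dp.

v = -1.5000, ω = 0.5000

Δθ = 1.250000 − 0.000000 = 1.250000
ω = Δθ/dt = 1.250000/2.5 = 0.5000
R = Δx/(sin θ' − sin θ) = -3.0000
v = R·ω = -3.0000·0.5000 = -1.5000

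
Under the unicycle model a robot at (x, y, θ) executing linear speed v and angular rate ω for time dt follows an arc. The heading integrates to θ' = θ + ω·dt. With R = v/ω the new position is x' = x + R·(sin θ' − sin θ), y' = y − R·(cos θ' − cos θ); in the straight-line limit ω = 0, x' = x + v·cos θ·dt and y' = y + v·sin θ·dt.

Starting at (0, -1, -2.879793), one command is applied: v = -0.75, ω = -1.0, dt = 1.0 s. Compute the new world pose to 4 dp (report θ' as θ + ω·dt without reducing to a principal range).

(0.6988, -1.1697, -3.8798)

θ' = -2.8798 + -1.0·1.0 = -3.8798
R = v/ω = -0.75/-1.0 = 0.7500
x' = 0 + 0.7500·(sin -3.8798 − sin -2.8798) = 0.6988
y' = -1 − 0.7500·(cos -3.8798 − cos -2.8798) = -1.1697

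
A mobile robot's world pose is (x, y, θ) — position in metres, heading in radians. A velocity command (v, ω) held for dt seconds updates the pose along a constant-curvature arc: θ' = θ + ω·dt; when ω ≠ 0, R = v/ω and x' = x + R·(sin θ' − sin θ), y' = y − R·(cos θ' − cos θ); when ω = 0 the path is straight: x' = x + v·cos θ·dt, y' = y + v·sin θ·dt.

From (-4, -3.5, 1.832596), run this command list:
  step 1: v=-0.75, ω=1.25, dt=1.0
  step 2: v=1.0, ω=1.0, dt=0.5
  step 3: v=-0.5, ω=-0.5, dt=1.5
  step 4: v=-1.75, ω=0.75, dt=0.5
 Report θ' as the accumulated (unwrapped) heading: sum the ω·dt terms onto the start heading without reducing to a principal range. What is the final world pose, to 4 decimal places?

(-2.3472, -4.0947, 3.2076)

step 1: θ'=3.0826 (R=-0.6000) → pose (-3.4558, -3.9437, 3.0826)
step 2: θ'=3.5826 (R=1.0000) → pose (-3.9416, -4.0376, 3.5826)
step 3: θ'=2.8326 (R=1.0000) → pose (-3.2107, -3.9893, 2.8326)
step 4: θ'=3.2076 (R=-2.3333) → pose (-2.3472, -4.0947, 3.2076)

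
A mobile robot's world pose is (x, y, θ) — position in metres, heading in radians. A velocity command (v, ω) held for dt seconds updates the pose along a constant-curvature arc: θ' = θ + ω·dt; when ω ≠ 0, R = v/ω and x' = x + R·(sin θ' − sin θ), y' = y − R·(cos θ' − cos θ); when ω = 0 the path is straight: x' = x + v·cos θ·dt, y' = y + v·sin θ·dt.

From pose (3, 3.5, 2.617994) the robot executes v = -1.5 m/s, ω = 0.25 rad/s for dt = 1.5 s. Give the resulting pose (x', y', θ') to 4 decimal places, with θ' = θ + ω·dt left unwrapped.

θ' = 2.6180 + 0.25·1.5 = 2.9930
R = v/ω = -1.5/0.25 = -6.0000
x' = 3 + -6.0000·(sin 2.9930 − sin 2.6180) = 5.1117
y' = 3.5 − -6.0000·(cos 2.9930 − cos 2.6180) = 2.7623

(5.1117, 2.7623, 2.9930)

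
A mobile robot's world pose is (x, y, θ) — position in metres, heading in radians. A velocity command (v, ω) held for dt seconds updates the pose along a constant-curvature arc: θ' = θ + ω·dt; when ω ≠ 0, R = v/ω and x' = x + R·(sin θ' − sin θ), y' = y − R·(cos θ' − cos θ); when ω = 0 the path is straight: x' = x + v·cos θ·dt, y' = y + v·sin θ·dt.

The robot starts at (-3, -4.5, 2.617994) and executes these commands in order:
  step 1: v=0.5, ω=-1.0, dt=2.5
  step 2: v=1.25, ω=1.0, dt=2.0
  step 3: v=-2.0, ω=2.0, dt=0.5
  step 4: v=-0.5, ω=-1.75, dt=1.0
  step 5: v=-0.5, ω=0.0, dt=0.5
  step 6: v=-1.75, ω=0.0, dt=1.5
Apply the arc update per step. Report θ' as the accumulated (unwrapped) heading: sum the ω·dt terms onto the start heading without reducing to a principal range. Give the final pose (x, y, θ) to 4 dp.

(-1.3641, -5.3175, 1.3680)

step 1: θ'=0.1180 (R=-0.5000) → pose (-2.8089, -3.5705, 0.1180)
step 2: θ'=2.1180 (R=1.2500) → pose (-1.8885, -1.6788, 2.1180)
step 3: θ'=3.1180 (R=-1.0000) → pose (-1.0581, -2.1582, 3.1180)
step 4: θ'=1.3680 (R=0.2857) → pose (-0.7850, -2.5014, 1.3680)
step 5: θ'=1.3680 (straight) → pose (-0.8354, -2.7463, 1.3680)
step 6: θ'=1.3680 (straight) → pose (-1.3641, -5.3175, 1.3680)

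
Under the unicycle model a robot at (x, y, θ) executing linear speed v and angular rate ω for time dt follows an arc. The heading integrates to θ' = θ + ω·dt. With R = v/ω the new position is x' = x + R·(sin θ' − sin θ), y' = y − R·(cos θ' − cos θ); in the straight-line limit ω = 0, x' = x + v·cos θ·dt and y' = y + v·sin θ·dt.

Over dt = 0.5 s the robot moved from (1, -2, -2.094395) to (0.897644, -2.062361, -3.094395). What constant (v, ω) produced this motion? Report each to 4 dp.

v = 0.2500, ω = -2.0000

Δθ = -3.094395 − -2.094395 = -1.000000
ω = Δθ/dt = -1.000000/0.5 = -2.0000
R = Δx/(sin θ' − sin θ) = -0.1250
v = R·ω = -0.1250·-2.0000 = 0.2500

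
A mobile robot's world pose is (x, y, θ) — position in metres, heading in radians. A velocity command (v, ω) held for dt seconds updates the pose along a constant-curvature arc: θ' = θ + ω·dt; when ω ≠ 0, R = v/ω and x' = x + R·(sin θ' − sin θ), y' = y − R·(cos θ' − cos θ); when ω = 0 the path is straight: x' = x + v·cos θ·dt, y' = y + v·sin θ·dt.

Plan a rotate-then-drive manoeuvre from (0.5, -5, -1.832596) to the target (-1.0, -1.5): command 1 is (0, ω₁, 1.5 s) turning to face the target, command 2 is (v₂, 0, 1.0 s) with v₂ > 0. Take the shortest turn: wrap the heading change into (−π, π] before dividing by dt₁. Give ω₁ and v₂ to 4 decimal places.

heading to target = atan2(-1.5−-5, -1−0.5) = 1.9757
Δθ = wrap(1.9757 − -1.8326) = -2.4749; ω₁ = Δθ/dt₁ = -1.6499
distance = √((-1−0.5)² + (-1.5−-5)²) = 3.8079; v₂ = distance/dt₂ = 3.8079

ω₁ = -1.6499, v₂ = 3.8079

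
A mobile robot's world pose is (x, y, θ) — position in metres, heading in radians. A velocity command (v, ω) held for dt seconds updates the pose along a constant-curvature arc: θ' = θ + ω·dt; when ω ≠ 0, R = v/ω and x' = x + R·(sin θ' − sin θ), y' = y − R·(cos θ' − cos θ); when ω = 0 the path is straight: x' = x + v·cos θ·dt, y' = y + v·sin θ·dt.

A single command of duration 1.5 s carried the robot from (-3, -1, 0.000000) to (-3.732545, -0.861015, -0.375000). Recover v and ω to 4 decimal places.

Δθ = -0.375000 − 0.000000 = -0.375000
ω = Δθ/dt = -0.375000/1.5 = -0.2500
R = Δx/(sin θ' − sin θ) = 2.0000
v = R·ω = 2.0000·-0.2500 = -0.5000

v = -0.5000, ω = -0.2500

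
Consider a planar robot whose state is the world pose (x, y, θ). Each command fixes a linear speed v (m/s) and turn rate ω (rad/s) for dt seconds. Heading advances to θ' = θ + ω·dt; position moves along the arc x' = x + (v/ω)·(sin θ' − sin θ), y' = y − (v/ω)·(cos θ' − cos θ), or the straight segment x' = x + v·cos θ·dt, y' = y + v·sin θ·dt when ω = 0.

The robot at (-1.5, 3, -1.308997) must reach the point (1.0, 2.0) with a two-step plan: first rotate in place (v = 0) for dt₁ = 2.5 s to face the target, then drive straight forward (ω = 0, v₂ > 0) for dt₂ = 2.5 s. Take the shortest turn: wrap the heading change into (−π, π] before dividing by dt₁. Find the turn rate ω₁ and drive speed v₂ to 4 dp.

heading to target = atan2(2−3, 1−-1.5) = -0.3805
Δθ = wrap(-0.3805 − -1.3090) = 0.9285; ω₁ = Δθ/dt₁ = 0.3714
distance = √((1−-1.5)² + (2−3)²) = 2.6926; v₂ = distance/dt₂ = 1.0770

ω₁ = 0.3714, v₂ = 1.0770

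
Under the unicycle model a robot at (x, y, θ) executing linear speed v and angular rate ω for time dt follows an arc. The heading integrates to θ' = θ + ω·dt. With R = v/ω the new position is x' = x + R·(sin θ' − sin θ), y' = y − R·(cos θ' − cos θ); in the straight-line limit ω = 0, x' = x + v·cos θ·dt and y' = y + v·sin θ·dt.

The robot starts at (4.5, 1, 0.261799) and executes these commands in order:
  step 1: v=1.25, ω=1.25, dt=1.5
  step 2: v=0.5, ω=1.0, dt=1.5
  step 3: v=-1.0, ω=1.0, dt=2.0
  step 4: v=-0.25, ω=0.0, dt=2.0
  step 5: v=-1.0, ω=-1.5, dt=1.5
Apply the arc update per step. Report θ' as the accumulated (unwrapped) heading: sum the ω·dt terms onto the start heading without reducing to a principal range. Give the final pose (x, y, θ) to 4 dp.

step 1: θ'=2.1368 (R=1.0000) → pose (5.0852, 2.5022, 2.1368)
step 2: θ'=3.6368 (R=0.5000) → pose (4.4256, 2.6740, 3.6368)
step 3: θ'=5.6368 (R=-1.0000) → pose (4.5527, 4.3521, 5.6368)
step 4: θ'=5.6368 (straight) → pose (4.1536, 4.6533, 5.6368)
step 5: θ'=3.3868 (R=0.6667) → pose (4.3933, 5.8322, 3.3868)

(4.3933, 5.8322, 3.3868)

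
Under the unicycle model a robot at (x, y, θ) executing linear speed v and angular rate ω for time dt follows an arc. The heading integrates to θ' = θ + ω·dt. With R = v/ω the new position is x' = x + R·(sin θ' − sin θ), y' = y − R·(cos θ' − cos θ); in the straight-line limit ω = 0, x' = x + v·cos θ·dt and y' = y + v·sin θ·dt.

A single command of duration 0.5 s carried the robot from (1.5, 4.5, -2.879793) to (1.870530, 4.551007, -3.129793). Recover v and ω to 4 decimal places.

v = -0.7500, ω = -0.5000

Δθ = -3.129793 − -2.879793 = -0.250000
ω = Δθ/dt = -0.250000/0.5 = -0.5000
R = Δx/(sin θ' − sin θ) = 1.5000
v = R·ω = 1.5000·-0.5000 = -0.7500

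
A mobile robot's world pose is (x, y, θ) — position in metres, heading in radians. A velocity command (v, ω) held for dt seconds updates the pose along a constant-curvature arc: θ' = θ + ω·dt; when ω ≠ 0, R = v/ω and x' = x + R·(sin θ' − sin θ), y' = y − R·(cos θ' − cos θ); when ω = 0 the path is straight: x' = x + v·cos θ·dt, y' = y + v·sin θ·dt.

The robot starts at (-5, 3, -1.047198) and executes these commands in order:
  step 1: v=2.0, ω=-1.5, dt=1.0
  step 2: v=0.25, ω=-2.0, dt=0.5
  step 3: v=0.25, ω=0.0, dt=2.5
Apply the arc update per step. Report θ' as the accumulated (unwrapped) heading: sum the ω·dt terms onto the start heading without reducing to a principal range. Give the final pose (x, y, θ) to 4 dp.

step 1: θ'=-2.5472 (R=-1.3333) → pose (-5.4080, 1.2287, -2.5472)
step 2: θ'=-3.5472 (R=-0.1250) → pose (-5.5273, 1.2174, -3.5472)
step 3: θ'=-3.5472 (straight) → pose (-6.1016, 1.4640, -3.5472)

(-6.1016, 1.4640, -3.5472)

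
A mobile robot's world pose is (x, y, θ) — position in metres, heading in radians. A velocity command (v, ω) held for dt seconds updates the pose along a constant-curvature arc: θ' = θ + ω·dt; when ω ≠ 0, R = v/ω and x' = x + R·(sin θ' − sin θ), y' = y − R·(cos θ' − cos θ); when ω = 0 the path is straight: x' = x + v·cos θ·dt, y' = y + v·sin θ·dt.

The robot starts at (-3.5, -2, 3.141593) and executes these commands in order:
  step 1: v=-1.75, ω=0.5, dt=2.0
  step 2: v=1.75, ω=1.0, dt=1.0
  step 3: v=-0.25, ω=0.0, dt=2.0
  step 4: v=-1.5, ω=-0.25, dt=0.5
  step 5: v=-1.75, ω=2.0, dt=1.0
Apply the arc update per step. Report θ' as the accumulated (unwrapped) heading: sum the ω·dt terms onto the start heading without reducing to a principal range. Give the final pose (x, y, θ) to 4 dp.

step 1: θ'=4.1416 (R=-3.5000) → pose (-0.5549, -0.3911, 4.1416)
step 2: θ'=5.1416 (R=1.7500) → pose (-0.6735, -2.0648, 5.1416)
step 3: θ'=5.1416 (straight) → pose (-0.8816, -1.6102, 5.1416)
step 4: θ'=5.0166 (R=6.0000) → pose (-1.1504, -0.9105, 5.0166)
step 5: θ'=7.0166 (R=-0.8750) → pose (-2.5709, -0.5226, 7.0166)

(-2.5709, -0.5226, 7.0166)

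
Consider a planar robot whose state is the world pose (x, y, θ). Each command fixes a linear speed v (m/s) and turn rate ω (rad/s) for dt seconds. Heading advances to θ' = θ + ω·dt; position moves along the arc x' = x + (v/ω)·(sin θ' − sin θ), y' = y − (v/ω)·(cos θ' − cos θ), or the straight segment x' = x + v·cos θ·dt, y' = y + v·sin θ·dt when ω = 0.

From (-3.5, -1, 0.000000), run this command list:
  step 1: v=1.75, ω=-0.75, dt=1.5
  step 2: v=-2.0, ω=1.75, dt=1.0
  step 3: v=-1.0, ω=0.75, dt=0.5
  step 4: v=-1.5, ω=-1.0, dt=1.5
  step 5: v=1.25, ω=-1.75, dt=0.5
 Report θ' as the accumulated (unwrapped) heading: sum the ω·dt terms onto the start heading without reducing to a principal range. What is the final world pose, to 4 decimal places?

(-5.0595, -3.2479, -1.3750)

step 1: θ'=-1.1250 (R=-2.3333) → pose (-1.3947, -2.3273, -1.1250)
step 2: θ'=0.6250 (R=-1.1429) → pose (-3.0946, -1.8932, 0.6250)
step 3: θ'=1.0000 (R=-1.3333) → pose (-3.4364, -2.2541, 1.0000)
step 4: θ'=-0.5000 (R=1.5000) → pose (-5.4177, -2.7600, -0.5000)
step 5: θ'=-1.3750 (R=-0.7143) → pose (-5.0595, -3.2479, -1.3750)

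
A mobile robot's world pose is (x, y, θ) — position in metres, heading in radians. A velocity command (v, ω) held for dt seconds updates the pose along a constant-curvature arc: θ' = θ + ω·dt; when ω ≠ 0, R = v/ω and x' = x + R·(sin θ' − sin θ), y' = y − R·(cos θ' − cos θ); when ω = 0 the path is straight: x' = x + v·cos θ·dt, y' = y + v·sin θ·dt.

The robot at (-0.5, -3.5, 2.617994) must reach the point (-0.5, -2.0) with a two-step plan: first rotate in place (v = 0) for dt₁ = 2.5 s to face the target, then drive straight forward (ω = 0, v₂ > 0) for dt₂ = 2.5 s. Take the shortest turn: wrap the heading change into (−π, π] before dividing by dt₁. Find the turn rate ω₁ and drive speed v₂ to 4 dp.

ω₁ = -0.4189, v₂ = 0.6000

heading to target = atan2(-2−-3.5, -0.5−-0.5) = 1.5708
Δθ = wrap(1.5708 − 2.6180) = -1.0472; ω₁ = Δθ/dt₁ = -0.4189
distance = √((-0.5−-0.5)² + (-2−-3.5)²) = 1.5000; v₂ = distance/dt₂ = 0.6000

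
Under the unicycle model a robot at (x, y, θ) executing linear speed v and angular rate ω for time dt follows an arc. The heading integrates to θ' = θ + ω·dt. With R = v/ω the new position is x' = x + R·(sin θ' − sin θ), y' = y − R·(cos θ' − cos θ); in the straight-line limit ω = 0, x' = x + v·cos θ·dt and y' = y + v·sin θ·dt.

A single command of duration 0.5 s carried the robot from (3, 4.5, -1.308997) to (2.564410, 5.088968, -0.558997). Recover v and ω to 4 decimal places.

v = -1.5000, ω = 1.5000

Δθ = -0.558997 − -1.308997 = 0.750000
ω = Δθ/dt = 0.750000/0.5 = 1.5000
R = −Δy/(cos θ' − cos θ) = -1.0000
v = R·ω = -1.0000·1.5000 = -1.5000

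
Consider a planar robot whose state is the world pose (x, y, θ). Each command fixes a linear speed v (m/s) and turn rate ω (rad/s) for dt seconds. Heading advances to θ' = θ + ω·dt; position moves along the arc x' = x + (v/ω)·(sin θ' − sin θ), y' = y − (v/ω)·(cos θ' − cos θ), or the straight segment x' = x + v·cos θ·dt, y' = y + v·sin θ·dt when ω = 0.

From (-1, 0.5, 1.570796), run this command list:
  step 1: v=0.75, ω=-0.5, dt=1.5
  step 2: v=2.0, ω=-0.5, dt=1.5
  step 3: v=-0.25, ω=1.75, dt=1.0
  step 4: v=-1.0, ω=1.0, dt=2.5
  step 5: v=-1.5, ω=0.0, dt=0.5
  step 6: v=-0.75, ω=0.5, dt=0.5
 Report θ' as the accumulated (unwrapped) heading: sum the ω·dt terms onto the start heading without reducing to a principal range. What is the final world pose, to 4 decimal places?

(4.1960, 3.5278, 4.5708)

step 1: θ'=0.8208 (R=-1.5000) → pose (-0.5975, 1.5225, 0.8208)
step 2: θ'=0.0708 (R=-4.0000) → pose (2.0463, 2.7859, 0.0708)
step 3: θ'=1.8208 (R=-0.1429) → pose (1.9180, 2.6080, 1.8208)
step 4: θ'=4.3208 (R=-1.0000) → pose (3.8112, 2.4738, 4.3208)
step 5: θ'=4.3208 (straight) → pose (4.0974, 3.1670, 4.3208)
step 6: θ'=4.5708 (R=-1.5000) → pose (4.1960, 3.5278, 4.5708)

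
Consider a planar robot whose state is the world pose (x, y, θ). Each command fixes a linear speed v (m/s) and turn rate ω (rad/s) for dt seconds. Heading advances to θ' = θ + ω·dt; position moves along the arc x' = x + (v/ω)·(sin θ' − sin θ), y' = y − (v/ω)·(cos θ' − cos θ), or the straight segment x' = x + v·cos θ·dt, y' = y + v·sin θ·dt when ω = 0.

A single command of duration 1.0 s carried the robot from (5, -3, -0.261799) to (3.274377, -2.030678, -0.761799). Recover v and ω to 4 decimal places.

v = -2.0000, ω = -0.5000

Δθ = -0.761799 − -0.261799 = -0.500000
ω = Δθ/dt = -0.500000/1.0 = -0.5000
R = Δx/(sin θ' − sin θ) = 4.0000
v = R·ω = 4.0000·-0.5000 = -2.0000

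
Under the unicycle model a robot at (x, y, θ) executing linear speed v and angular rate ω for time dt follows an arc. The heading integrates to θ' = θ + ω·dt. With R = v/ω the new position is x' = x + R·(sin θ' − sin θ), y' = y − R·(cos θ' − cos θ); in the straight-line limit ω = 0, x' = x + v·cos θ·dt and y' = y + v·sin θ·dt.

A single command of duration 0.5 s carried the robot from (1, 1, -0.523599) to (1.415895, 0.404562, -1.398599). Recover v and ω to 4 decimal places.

v = 1.5000, ω = -1.7500

Δθ = -1.398599 − -0.523599 = -0.875000
ω = Δθ/dt = -0.875000/0.5 = -1.7500
R = −Δy/(cos θ' − cos θ) = -0.8571
v = R·ω = -0.8571·-1.7500 = 1.5000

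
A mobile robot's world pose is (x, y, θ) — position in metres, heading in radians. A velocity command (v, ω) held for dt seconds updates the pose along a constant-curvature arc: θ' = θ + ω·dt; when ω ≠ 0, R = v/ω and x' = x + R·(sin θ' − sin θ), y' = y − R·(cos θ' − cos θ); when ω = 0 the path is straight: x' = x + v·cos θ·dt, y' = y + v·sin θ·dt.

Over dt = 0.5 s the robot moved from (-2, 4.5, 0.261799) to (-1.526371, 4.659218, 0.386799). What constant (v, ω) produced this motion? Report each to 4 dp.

v = 1.0000, ω = 0.2500

Δθ = 0.386799 − 0.261799 = 0.125000
ω = Δθ/dt = 0.125000/0.5 = 0.2500
R = Δx/(sin θ' − sin θ) = 4.0000
v = R·ω = 4.0000·0.2500 = 1.0000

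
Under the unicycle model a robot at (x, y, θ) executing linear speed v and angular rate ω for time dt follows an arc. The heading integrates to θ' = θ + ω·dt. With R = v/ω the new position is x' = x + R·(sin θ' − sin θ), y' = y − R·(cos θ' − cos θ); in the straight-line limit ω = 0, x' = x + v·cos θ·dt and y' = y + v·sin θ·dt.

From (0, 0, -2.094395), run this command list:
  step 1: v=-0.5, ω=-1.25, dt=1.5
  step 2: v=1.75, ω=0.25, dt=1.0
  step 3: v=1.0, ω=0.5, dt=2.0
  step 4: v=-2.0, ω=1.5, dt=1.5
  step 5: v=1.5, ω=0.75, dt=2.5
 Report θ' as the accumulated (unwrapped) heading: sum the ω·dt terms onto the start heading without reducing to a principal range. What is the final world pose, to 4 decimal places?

step 1: θ'=-3.9694 (R=0.4000) → pose (0.6410, 0.0706, -3.9694)
step 2: θ'=-3.7194 (R=7.0000) → pose (-0.6908, 1.1988, -3.7194)
step 3: θ'=-2.7194 (R=2.0000) → pose (-2.6027, 1.3478, -2.7194)
step 4: θ'=-0.4694 (R=-1.3333) → pose (-2.5460, 3.7532, -0.4694)
step 5: θ'=1.4056 (R=2.0000) → pose (0.3315, 5.2080, 1.4056)

(0.3315, 5.2080, 1.4056)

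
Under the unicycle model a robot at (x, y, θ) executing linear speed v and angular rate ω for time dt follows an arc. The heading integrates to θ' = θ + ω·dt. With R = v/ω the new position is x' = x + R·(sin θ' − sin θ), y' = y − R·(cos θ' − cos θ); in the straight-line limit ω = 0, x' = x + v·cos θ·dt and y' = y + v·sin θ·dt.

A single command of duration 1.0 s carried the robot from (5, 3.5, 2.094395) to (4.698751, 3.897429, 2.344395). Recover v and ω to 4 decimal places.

v = 0.5000, ω = 0.2500

Δθ = 2.344395 − 2.094395 = 0.250000
ω = Δθ/dt = 0.250000/1.0 = 0.2500
R = −Δy/(cos θ' − cos θ) = 2.0000
v = R·ω = 2.0000·0.2500 = 0.5000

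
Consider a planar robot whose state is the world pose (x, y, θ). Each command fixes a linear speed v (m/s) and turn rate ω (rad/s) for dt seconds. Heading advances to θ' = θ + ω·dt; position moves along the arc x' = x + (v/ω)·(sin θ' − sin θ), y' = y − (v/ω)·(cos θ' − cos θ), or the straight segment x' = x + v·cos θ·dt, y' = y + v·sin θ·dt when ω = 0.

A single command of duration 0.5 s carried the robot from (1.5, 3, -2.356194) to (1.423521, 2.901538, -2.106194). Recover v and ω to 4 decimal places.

v = 0.2500, ω = 0.5000

Δθ = -2.106194 − -2.356194 = 0.250000
ω = Δθ/dt = 0.250000/0.5 = 0.5000
R = −Δy/(cos θ' − cos θ) = 0.5000
v = R·ω = 0.5000·0.5000 = 0.2500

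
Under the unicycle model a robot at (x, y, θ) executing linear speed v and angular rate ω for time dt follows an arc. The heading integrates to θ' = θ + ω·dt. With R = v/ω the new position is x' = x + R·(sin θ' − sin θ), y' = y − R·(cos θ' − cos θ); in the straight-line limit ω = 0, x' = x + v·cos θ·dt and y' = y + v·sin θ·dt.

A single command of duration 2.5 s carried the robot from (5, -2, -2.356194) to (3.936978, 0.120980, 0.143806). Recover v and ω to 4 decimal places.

v = -1.2500, ω = 1.0000

Δθ = 0.143806 − -2.356194 = 2.500000
ω = Δθ/dt = 2.500000/2.5 = 1.0000
R = −Δy/(cos θ' − cos θ) = -1.2500
v = R·ω = -1.2500·1.0000 = -1.2500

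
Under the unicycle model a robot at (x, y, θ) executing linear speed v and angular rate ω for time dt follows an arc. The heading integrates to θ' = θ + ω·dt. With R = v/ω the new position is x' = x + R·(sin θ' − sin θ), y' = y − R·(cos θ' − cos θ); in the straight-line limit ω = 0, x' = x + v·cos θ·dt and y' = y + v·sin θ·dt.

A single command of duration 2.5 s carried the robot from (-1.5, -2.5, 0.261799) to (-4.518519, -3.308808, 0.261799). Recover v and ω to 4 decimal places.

v = -1.2500, ω = 0.0000

Δθ = 0.261799 − 0.261799 = 0.000000
ω = Δθ/dt = 0.000000/2.5 = 0.0000
ω = 0 → v = (Δx·cos θ + Δy·sin θ)/dt = -1.2500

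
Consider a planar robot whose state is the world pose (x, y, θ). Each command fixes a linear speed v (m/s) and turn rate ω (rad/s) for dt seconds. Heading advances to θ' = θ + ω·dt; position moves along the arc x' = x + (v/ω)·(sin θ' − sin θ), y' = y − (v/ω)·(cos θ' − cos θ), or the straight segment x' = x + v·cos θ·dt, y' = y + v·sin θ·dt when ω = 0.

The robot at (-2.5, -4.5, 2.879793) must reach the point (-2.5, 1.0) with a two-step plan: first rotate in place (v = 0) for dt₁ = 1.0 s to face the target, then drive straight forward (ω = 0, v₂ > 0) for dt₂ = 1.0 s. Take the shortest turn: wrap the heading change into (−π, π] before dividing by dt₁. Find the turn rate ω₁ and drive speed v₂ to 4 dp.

heading to target = atan2(1−-4.5, -2.5−-2.5) = 1.5708
Δθ = wrap(1.5708 − 2.8798) = -1.3090; ω₁ = Δθ/dt₁ = -1.3090
distance = √((-2.5−-2.5)² + (1−-4.5)²) = 5.5000; v₂ = distance/dt₂ = 5.5000

ω₁ = -1.3090, v₂ = 5.5000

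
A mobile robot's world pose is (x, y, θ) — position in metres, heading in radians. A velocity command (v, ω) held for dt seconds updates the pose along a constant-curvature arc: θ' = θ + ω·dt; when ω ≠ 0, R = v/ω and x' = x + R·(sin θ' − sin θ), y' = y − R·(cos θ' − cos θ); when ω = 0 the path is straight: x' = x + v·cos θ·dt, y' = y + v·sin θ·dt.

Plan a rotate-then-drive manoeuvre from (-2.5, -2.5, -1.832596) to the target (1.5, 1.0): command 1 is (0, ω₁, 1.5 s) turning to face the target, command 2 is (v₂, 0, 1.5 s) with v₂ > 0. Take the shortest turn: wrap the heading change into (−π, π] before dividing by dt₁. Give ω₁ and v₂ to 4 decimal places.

heading to target = atan2(1−-2.5, 1.5−-2.5) = 0.7188
Δθ = wrap(0.7188 − -1.8326) = 2.5514; ω₁ = Δθ/dt₁ = 1.7010
distance = √((1.5−-2.5)² + (1−-2.5)²) = 5.3151; v₂ = distance/dt₂ = 3.5434

ω₁ = 1.7010, v₂ = 3.5434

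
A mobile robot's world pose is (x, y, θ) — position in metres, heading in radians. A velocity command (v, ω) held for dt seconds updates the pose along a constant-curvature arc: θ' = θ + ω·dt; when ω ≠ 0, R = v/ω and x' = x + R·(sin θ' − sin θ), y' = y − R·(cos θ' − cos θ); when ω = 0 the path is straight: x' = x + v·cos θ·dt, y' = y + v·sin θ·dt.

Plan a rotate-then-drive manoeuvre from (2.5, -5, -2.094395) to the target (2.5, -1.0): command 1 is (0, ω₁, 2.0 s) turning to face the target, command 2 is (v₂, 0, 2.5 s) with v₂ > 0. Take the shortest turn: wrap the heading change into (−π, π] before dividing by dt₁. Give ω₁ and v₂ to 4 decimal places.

ω₁ = -1.3090, v₂ = 1.6000

heading to target = atan2(-1−-5, 2.5−2.5) = 1.5708
Δθ = wrap(1.5708 − -2.0944) = -2.6180; ω₁ = Δθ/dt₁ = -1.3090
distance = √((2.5−2.5)² + (-1−-5)²) = 4.0000; v₂ = distance/dt₂ = 1.6000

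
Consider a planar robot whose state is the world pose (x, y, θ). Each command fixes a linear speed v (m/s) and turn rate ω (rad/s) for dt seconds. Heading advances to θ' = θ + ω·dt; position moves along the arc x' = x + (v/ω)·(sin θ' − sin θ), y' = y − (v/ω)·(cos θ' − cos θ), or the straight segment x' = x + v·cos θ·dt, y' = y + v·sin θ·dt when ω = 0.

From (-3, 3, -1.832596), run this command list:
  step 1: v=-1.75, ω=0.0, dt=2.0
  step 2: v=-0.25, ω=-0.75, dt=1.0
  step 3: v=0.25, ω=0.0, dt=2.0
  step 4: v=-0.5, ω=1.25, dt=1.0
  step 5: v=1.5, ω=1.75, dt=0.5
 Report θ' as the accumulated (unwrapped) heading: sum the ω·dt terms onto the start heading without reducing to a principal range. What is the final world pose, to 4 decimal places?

step 1: θ'=-1.8326 (straight) → pose (-2.0941, 6.3807, -1.8326)
step 2: θ'=-2.5826 (R=0.3333) → pose (-1.9489, 6.5771, -2.5826)
step 3: θ'=-2.5826 (straight) → pose (-2.3728, 6.3119, -2.5826)
step 4: θ'=-1.3326 (R=-0.4000) → pose (-2.1963, 6.7454, -1.3326)
step 5: θ'=-0.4576 (R=0.8571) → pose (-1.7420, 6.1787, -0.4576)

(-1.7420, 6.1787, -0.4576)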